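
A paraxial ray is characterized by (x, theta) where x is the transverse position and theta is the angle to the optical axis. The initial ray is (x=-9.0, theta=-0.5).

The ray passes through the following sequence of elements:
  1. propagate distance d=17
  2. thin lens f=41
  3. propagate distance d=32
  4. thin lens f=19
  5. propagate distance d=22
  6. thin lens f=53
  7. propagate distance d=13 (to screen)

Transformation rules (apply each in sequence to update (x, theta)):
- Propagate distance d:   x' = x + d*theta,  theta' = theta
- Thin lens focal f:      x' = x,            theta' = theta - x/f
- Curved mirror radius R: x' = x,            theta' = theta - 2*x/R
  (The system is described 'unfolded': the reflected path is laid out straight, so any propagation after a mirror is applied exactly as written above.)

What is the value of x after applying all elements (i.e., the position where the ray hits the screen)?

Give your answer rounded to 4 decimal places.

Initial: x=-9.0000 theta=-0.5000
After 1 (propagate distance d=17): x=-17.5000 theta=-0.5000
After 2 (thin lens f=41): x=-17.5000 theta=-3/41 (≈-0.0732)
After 3 (propagate distance d=32): x=-1627/82 (≈-19.8415) theta=-3/41 (≈-0.0732)
After 4 (thin lens f=19): x=-1627/82 (≈-19.8415) theta=1513/1558 (≈0.9711)
After 5 (propagate distance d=22): x=2373/1558 (≈1.5231) theta=1513/1558 (≈0.9711)
After 6 (thin lens f=53): x=2373/1558 (≈1.5231) theta=38908/41287 (≈0.9424)
After 7 (propagate distance d=13 (to screen)): x=1137377/82574 (≈13.7740) theta=38908/41287 (≈0.9424)
Rounded to 4 decimal places: x = 13.7740

Answer: 13.7740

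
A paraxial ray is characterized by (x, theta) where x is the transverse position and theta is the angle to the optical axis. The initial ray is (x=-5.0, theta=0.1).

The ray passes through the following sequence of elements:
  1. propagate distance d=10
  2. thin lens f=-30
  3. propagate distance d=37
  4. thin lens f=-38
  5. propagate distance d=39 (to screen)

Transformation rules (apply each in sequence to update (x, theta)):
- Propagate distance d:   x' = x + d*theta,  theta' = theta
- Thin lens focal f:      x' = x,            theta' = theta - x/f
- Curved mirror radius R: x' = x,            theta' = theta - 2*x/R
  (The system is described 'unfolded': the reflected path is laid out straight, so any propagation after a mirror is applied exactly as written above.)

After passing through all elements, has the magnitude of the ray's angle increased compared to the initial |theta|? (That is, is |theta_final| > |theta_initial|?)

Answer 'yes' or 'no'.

Initial: x=-5.0000 theta=0.1000
After 1 (propagate distance d=10): x=-4.0000 theta=0.1000
After 2 (thin lens f=-30): x=-4.0000 theta=-1/30 (≈-0.0333)
After 3 (propagate distance d=37): x=-157/30 (≈-5.2333) theta=-1/30 (≈-0.0333)
After 4 (thin lens f=-38): x=-157/30 (≈-5.2333) theta=-13/76 (≈-0.1711)
After 5 (propagate distance d=39 (to screen)): x=-13571/1140 (≈-11.9044) theta=-13/76 (≈-0.1711)
|theta_initial|=0.1000 |theta_final|=13/76 (≈0.1711) -> increased

Answer: yes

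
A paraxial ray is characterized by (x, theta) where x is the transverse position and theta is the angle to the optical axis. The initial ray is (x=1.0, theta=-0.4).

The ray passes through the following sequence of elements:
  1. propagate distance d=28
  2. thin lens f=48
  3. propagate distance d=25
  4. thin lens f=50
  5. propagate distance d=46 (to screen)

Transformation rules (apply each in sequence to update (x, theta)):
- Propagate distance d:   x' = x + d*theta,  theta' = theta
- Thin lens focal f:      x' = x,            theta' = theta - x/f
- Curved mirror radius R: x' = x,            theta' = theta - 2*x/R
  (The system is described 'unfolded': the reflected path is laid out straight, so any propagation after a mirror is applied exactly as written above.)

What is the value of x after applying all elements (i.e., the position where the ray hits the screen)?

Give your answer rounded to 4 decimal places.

Answer: -9.8160

Derivation:
Initial: x=1.0000 theta=-0.4000
After 1 (propagate distance d=28): x=-10.2000 theta=-0.4000
After 2 (thin lens f=48): x=-10.2000 theta=-0.1875
After 3 (propagate distance d=25): x=-14.8875 theta=-0.1875
After 4 (thin lens f=50): x=-14.8875 theta=441/4000 (≈0.1103)
After 5 (propagate distance d=46 (to screen)): x=-9.8160 theta=441/4000 (≈0.1103)
Rounded to 4 decimal places: x = -9.8160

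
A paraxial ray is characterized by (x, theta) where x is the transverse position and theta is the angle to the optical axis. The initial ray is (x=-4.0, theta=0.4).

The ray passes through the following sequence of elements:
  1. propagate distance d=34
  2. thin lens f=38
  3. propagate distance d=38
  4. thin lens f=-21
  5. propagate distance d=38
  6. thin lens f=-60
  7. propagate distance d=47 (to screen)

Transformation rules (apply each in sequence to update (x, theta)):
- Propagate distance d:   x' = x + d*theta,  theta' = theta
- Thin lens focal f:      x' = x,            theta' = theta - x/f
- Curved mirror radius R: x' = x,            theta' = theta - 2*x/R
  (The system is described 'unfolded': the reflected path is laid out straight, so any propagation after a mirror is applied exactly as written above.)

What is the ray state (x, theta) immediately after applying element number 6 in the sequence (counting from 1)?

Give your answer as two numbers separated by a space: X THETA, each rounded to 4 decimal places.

Initial: x=-4.0000 theta=0.4000
After 1 (propagate distance d=34): x=9.6000 theta=0.4000
After 2 (thin lens f=38): x=9.6000 theta=14/95 (≈0.1474)
After 3 (propagate distance d=38): x=15.2000 theta=14/95 (≈0.1474)
After 4 (thin lens f=-21): x=15.2000 theta=1738/1995 (≈0.8712)
After 5 (propagate distance d=38): x=5072/105 (≈48.3048) theta=1738/1995 (≈0.8712)
After 6 (thin lens f=-60): x=5072/105 (≈48.3048) theta=7166/4275 (≈1.6763)
Rounded to 4 decimal places: x = 48.3048, theta = 1.6763

Answer: 48.3048 1.6763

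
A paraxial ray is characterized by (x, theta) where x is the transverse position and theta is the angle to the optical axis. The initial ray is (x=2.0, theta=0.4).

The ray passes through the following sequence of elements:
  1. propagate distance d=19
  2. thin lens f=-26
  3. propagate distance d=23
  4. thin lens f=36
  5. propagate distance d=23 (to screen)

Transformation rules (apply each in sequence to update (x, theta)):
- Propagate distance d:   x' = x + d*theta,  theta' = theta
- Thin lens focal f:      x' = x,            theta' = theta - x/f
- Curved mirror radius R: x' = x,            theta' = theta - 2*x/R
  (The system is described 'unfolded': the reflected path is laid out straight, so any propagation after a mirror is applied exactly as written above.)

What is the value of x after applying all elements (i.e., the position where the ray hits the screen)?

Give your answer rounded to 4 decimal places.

Answer: 27.5479

Derivation:
Initial: x=2.0000 theta=0.4000
After 1 (propagate distance d=19): x=9.6000 theta=0.4000
After 2 (thin lens f=-26): x=9.6000 theta=10/13 (≈0.7692)
After 3 (propagate distance d=23): x=1774/65 (≈27.2923) theta=10/13 (≈0.7692)
After 4 (thin lens f=36): x=1774/65 (≈27.2923) theta=1/90 (≈0.0111)
After 5 (propagate distance d=23 (to screen)): x=32231/1170 (≈27.5479) theta=1/90 (≈0.0111)
Rounded to 4 decimal places: x = 27.5479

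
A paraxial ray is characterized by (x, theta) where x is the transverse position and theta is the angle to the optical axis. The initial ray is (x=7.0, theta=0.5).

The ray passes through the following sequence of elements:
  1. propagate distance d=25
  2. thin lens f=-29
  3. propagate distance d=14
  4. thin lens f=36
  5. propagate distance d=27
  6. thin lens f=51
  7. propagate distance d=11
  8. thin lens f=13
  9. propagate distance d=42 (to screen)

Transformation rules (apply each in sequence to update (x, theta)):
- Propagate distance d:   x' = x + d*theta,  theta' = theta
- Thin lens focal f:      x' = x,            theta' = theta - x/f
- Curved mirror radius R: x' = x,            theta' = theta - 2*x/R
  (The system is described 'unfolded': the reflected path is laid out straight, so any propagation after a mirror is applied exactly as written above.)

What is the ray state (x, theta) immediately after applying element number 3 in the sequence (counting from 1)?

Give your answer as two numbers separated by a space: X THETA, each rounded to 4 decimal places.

Answer: 35.9138 1.1724

Derivation:
Initial: x=7.0000 theta=0.5000
After 1 (propagate distance d=25): x=19.5000 theta=0.5000
After 2 (thin lens f=-29): x=19.5000 theta=34/29 (≈1.1724)
After 3 (propagate distance d=14): x=2083/58 (≈35.9138) theta=34/29 (≈1.1724)
Rounded to 4 decimal places: x = 35.9138, theta = 1.1724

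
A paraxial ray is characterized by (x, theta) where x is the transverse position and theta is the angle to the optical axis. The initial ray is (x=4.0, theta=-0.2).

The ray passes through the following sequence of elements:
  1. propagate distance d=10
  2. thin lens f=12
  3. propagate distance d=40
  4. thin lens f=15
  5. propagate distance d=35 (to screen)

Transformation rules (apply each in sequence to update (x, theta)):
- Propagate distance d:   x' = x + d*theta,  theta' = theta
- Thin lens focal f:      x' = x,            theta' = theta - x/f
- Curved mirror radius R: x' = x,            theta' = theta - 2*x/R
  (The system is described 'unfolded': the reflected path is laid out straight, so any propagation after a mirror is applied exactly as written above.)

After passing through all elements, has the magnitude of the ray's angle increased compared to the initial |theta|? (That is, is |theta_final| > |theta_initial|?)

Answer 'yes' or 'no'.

Answer: yes

Derivation:
Initial: x=4.0000 theta=-0.2000
After 1 (propagate distance d=10): x=2.0000 theta=-0.2000
After 2 (thin lens f=12): x=2.0000 theta=-11/30 (≈-0.3667)
After 3 (propagate distance d=40): x=-38/3 (≈-12.6667) theta=-11/30 (≈-0.3667)
After 4 (thin lens f=15): x=-38/3 (≈-12.6667) theta=43/90 (≈0.4778)
After 5 (propagate distance d=35 (to screen)): x=73/18 (≈4.0556) theta=43/90 (≈0.4778)
|theta_initial|=0.2000 |theta_final|=43/90 (≈0.4778) -> increased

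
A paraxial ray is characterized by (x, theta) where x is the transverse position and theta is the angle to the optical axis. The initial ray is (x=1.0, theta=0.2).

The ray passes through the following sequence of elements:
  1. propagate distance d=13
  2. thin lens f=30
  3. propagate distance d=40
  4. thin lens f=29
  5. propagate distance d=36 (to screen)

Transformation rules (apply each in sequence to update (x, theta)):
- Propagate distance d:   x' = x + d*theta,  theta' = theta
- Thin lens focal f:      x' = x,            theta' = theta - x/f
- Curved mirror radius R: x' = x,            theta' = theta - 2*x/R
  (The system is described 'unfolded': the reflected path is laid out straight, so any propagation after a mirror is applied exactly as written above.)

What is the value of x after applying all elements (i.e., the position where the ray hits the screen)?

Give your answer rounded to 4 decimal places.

Initial: x=1.0000 theta=0.2000
After 1 (propagate distance d=13): x=3.6000 theta=0.2000
After 2 (thin lens f=30): x=3.6000 theta=0.0800
After 3 (propagate distance d=40): x=6.8000 theta=0.0800
After 4 (thin lens f=29): x=6.8000 theta=-112/725 (≈-0.1545)
After 5 (propagate distance d=36 (to screen)): x=898/725 (≈1.2386) theta=-112/725 (≈-0.1545)
Rounded to 4 decimal places: x = 1.2386

Answer: 1.2386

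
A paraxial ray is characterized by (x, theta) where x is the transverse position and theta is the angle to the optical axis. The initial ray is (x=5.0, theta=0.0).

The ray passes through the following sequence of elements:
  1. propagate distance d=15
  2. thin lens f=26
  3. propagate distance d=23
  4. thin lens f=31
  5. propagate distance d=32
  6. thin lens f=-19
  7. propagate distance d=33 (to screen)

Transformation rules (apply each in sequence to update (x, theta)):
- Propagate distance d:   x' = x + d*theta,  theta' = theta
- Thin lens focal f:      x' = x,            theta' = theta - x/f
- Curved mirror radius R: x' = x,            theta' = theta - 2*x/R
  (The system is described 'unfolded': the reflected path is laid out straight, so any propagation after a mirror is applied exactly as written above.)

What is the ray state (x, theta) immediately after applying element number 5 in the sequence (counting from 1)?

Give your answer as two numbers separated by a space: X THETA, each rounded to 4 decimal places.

Answer: -6.1725 -0.2109

Derivation:
Initial: x=5.0000 theta=0.0000
After 1 (propagate distance d=15): x=5.0000 theta=0.0000
After 2 (thin lens f=26): x=5.0000 theta=-5/26 (≈-0.1923)
After 3 (propagate distance d=23): x=15/26 (≈0.5769) theta=-5/26 (≈-0.1923)
After 4 (thin lens f=31): x=15/26 (≈0.5769) theta=-85/403 (≈-0.2109)
After 5 (propagate distance d=32): x=-4975/806 (≈-6.1725) theta=-85/403 (≈-0.2109)
Rounded to 4 decimal places: x = -6.1725, theta = -0.2109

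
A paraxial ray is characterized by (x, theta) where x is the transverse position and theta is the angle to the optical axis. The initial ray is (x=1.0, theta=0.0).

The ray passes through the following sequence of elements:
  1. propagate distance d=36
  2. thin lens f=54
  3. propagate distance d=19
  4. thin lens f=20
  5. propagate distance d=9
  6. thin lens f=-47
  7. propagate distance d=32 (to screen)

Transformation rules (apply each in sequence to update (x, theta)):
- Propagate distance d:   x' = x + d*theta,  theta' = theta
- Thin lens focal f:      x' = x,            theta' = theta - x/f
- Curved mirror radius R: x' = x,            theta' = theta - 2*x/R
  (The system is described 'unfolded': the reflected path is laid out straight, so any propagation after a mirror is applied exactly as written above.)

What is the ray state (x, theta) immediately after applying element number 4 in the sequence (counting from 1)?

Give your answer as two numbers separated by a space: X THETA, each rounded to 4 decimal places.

Answer: 0.6481 -0.0509

Derivation:
Initial: x=1.0000 theta=0.0000
After 1 (propagate distance d=36): x=1.0000 theta=0.0000
After 2 (thin lens f=54): x=1.0000 theta=-1/54 (≈-0.0185)
After 3 (propagate distance d=19): x=35/54 (≈0.6481) theta=-1/54 (≈-0.0185)
After 4 (thin lens f=20): x=35/54 (≈0.6481) theta=-11/216 (≈-0.0509)
Rounded to 4 decimal places: x = 0.6481, theta = -0.0509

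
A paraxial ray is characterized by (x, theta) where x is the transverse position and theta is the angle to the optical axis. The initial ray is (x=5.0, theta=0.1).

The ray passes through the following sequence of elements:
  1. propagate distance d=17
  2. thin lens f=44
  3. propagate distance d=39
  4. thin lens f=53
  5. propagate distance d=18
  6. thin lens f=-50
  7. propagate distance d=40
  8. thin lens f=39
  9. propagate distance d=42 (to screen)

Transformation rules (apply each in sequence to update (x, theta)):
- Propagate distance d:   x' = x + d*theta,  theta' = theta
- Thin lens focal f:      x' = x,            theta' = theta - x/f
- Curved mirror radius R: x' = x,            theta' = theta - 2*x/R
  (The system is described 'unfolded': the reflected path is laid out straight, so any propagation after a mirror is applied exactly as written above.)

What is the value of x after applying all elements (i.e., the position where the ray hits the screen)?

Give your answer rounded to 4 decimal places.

Answer: -3.9585

Derivation:
Initial: x=5.0000 theta=0.1000
After 1 (propagate distance d=17): x=6.7000 theta=0.1000
After 2 (thin lens f=44): x=6.7000 theta=-23/440 (≈-0.0523)
After 3 (propagate distance d=39): x=2051/440 (≈4.6614) theta=-23/440 (≈-0.0523)
After 4 (thin lens f=53): x=2051/440 (≈4.6614) theta=-327/2332 (≈-0.1402)
After 5 (propagate distance d=18): x=49843/23320 (≈2.1373) theta=-327/2332 (≈-0.1402)
After 6 (thin lens f=-50): x=49843/23320 (≈2.1373) theta=-113657/1166000 (≈-0.0975)
After 7 (propagate distance d=40): x=-205413/116600 (≈-1.7617) theta=-113657/1166000 (≈-0.0975)
After 8 (thin lens f=39): x=-205413/116600 (≈-1.7617) theta=-60987/1166000 (≈-0.0523)
After 9 (propagate distance d=42 (to screen)): x=-288474/72875 (≈-3.9585) theta=-60987/1166000 (≈-0.0523)
Rounded to 4 decimal places: x = -3.9585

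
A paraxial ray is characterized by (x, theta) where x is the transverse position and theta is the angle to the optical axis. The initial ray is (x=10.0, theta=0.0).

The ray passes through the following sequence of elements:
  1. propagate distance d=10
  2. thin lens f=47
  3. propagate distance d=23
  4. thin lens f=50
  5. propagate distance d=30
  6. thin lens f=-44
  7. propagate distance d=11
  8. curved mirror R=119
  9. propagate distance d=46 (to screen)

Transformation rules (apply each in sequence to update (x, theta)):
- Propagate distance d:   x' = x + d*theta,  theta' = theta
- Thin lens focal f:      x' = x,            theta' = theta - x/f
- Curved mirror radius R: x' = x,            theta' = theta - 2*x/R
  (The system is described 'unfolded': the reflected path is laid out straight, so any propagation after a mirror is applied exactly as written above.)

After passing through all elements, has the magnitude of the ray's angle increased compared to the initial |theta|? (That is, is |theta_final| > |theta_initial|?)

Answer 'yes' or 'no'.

Answer: yes

Derivation:
Initial: x=10.0000 theta=0.0000
After 1 (propagate distance d=10): x=10.0000 theta=0.0000
After 2 (thin lens f=47): x=10.0000 theta=-10/47 (≈-0.2128)
After 3 (propagate distance d=23): x=240/47 (≈5.1064) theta=-10/47 (≈-0.2128)
After 4 (thin lens f=50): x=240/47 (≈5.1064) theta=-74/235 (≈-0.3149)
After 5 (propagate distance d=30): x=-204/47 (≈-4.3404) theta=-74/235 (≈-0.3149)
After 6 (thin lens f=-44): x=-204/47 (≈-4.3404) theta=-1069/2585 (≈-0.4135)
After 7 (propagate distance d=11): x=-2089/235 (≈-8.8894) theta=-1069/2585 (≈-0.4135)
After 8 (curved mirror R=119): x=-2089/235 (≈-8.8894) theta=-81253/307615 (≈-0.2641)
After 9 (propagate distance d=46 (to screen)): x=-6472139/307615 (≈-21.0397) theta=-81253/307615 (≈-0.2641)
|theta_initial|=0.0000 |theta_final|=81253/307615 (≈0.2641) -> increased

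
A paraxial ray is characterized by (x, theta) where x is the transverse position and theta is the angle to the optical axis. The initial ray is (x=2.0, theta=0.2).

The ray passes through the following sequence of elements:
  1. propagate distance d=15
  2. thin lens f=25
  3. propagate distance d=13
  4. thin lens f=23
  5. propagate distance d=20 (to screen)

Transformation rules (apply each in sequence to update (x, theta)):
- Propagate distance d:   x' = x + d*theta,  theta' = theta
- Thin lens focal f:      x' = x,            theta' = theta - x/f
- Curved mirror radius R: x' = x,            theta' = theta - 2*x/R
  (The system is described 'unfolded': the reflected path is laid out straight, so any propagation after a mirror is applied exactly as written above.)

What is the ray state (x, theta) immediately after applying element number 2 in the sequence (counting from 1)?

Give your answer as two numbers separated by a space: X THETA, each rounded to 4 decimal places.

Initial: x=2.0000 theta=0.2000
After 1 (propagate distance d=15): x=5.0000 theta=0.2000
After 2 (thin lens f=25): x=5.0000 theta=0.0000
Rounded to 4 decimal places: x = 5.0000, theta = 0.0000

Answer: 5.0000 0.0000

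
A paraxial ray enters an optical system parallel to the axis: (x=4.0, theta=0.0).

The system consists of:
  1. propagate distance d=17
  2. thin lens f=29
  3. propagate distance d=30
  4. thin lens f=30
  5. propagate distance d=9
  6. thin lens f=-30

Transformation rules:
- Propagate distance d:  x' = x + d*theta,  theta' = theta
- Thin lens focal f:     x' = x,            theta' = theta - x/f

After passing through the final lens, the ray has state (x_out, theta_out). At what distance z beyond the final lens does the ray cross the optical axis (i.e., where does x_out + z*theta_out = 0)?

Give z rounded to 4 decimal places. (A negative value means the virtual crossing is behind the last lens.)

Initial: x=4.0000 theta=0.0000
After 1 (propagate distance d=17): x=4.0000 theta=0.0000
After 2 (thin lens f=29): x=4.0000 theta=-4/29 (≈-0.1379)
After 3 (propagate distance d=30): x=-4/29 (≈-0.1379) theta=-4/29 (≈-0.1379)
After 4 (thin lens f=30): x=-4/29 (≈-0.1379) theta=-2/15 (≈-0.1333)
After 5 (propagate distance d=9): x=-194/145 (≈-1.3379) theta=-2/15 (≈-0.1333)
After 6 (thin lens f=-30): x=-194/145 (≈-1.3379) theta=-129/725 (≈-0.1779)
z_focus = -x_out/theta_out = -(-194/145)/(-129/725) = -970/129 ≈ -7.5194
Rounded to 4 decimal places: z = -7.5194

Answer: -7.5194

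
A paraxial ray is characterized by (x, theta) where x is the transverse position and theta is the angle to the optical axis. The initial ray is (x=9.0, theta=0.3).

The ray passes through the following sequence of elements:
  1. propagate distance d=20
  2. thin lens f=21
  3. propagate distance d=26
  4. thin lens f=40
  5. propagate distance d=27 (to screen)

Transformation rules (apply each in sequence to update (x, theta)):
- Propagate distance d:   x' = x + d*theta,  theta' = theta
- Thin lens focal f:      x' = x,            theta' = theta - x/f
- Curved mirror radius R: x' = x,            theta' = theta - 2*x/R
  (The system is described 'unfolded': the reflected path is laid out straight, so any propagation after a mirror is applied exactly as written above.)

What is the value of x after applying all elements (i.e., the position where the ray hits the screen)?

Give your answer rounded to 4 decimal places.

Initial: x=9.0000 theta=0.3000
After 1 (propagate distance d=20): x=15.0000 theta=0.3000
After 2 (thin lens f=21): x=15.0000 theta=-29/70 (≈-0.4143)
After 3 (propagate distance d=26): x=148/35 (≈4.2286) theta=-29/70 (≈-0.4143)
After 4 (thin lens f=40): x=148/35 (≈4.2286) theta=-0.5200
After 5 (propagate distance d=27 (to screen)): x=-1717/175 (≈-9.8114) theta=-0.5200
Rounded to 4 decimal places: x = -9.8114

Answer: -9.8114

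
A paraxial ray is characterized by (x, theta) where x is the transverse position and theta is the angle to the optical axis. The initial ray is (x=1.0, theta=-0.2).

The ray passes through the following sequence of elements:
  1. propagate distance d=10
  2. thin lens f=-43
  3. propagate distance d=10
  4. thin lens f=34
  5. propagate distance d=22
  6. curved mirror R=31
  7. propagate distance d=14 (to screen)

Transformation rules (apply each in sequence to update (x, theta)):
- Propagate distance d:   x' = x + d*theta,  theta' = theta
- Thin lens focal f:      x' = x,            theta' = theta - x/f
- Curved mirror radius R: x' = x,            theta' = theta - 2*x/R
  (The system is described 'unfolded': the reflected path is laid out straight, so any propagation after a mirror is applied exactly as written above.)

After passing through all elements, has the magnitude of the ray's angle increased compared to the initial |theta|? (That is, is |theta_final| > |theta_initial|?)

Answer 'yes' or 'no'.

Initial: x=1.0000 theta=-0.2000
After 1 (propagate distance d=10): x=-1.0000 theta=-0.2000
After 2 (thin lens f=-43): x=-1.0000 theta=-48/215 (≈-0.2233)
After 3 (propagate distance d=10): x=-139/43 (≈-3.2326) theta=-48/215 (≈-0.2233)
After 4 (thin lens f=34): x=-139/43 (≈-3.2326) theta=-937/7310 (≈-0.1282)
After 5 (propagate distance d=22): x=-22122/3655 (≈-6.0525) theta=-937/7310 (≈-0.1282)
After 6 (curved mirror R=31): x=-22122/3655 (≈-6.0525) theta=59441/226610 (≈0.2623)
After 7 (propagate distance d=14 (to screen)): x=-53939/22661 (≈-2.3803) theta=59441/226610 (≈0.2623)
|theta_initial|=0.2000 |theta_final|=59441/226610 (≈0.2623) -> increased

Answer: yes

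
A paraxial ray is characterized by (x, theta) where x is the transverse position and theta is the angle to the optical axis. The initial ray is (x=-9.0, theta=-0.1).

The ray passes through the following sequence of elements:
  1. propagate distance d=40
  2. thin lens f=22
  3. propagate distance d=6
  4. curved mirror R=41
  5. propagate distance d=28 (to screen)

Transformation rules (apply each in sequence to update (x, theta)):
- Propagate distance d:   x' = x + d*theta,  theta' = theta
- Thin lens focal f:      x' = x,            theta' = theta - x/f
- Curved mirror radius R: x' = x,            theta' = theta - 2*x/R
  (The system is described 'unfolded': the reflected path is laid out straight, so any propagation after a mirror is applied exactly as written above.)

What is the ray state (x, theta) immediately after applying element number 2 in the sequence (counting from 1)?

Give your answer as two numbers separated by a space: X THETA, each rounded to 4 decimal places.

Initial: x=-9.0000 theta=-0.1000
After 1 (propagate distance d=40): x=-13.0000 theta=-0.1000
After 2 (thin lens f=22): x=-13.0000 theta=27/55 (≈0.4909)
Rounded to 4 decimal places: x = -13.0000, theta = 0.4909

Answer: -13.0000 0.4909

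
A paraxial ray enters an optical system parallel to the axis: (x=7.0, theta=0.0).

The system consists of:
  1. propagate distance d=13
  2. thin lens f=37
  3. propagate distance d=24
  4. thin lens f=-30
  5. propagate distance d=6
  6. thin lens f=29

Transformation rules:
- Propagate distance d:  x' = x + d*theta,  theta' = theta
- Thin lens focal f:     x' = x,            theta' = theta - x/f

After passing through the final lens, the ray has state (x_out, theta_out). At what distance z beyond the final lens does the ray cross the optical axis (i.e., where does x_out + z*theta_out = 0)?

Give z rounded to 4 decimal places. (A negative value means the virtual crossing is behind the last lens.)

Initial: x=7.0000 theta=0.0000
After 1 (propagate distance d=13): x=7.0000 theta=0.0000
After 2 (thin lens f=37): x=7.0000 theta=-7/37 (≈-0.1892)
After 3 (propagate distance d=24): x=91/37 (≈2.4595) theta=-7/37 (≈-0.1892)
After 4 (thin lens f=-30): x=91/37 (≈2.4595) theta=-119/1110 (≈-0.1072)
After 5 (propagate distance d=6): x=336/185 (≈1.8162) theta=-119/1110 (≈-0.1072)
After 6 (thin lens f=29): x=336/185 (≈1.8162) theta=-5467/32190 (≈-0.1698)
z_focus = -x_out/theta_out = -(336/185)/(-5467/32190) = 8352/781 ≈ 10.6940
Rounded to 4 decimal places: z = 10.6940

Answer: 10.6940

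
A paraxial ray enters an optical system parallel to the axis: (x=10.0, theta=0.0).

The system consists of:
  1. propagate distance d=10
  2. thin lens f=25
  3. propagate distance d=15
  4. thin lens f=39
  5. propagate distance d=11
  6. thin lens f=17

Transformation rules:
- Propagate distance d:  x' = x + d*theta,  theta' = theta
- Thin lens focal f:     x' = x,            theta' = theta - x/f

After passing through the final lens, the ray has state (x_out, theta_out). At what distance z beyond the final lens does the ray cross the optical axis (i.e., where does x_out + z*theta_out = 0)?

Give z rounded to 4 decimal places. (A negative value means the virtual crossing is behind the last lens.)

Initial: x=10.0000 theta=0.0000
After 1 (propagate distance d=10): x=10.0000 theta=0.0000
After 2 (thin lens f=25): x=10.0000 theta=-0.4000
After 3 (propagate distance d=15): x=4.0000 theta=-0.4000
After 4 (thin lens f=39): x=4.0000 theta=-98/195 (≈-0.5026)
After 5 (propagate distance d=11): x=-298/195 (≈-1.5282) theta=-98/195 (≈-0.5026)
After 6 (thin lens f=17): x=-298/195 (≈-1.5282) theta=-456/1105 (≈-0.4127)
z_focus = -x_out/theta_out = -(-298/195)/(-456/1105) = -2533/684 ≈ -3.7032
Rounded to 4 decimal places: z = -3.7032

Answer: -3.7032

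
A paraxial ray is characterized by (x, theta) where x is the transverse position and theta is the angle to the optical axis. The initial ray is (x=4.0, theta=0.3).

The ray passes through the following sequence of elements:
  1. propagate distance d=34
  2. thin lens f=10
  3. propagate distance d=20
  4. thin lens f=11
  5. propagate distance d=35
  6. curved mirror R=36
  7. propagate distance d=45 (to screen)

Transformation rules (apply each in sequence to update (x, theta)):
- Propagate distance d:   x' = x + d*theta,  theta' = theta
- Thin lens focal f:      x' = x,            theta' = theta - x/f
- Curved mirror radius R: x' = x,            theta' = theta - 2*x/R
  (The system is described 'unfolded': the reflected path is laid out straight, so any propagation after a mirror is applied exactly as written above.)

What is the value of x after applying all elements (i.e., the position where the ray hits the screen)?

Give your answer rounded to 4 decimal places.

Initial: x=4.0000 theta=0.3000
After 1 (propagate distance d=34): x=14.2000 theta=0.3000
After 2 (thin lens f=10): x=14.2000 theta=-1.1200
After 3 (propagate distance d=20): x=-8.2000 theta=-1.1200
After 4 (thin lens f=11): x=-8.2000 theta=-103/275 (≈-0.3745)
After 5 (propagate distance d=35): x=-1172/55 (≈-21.3091) theta=-103/275 (≈-0.3745)
After 6 (curved mirror R=36): x=-1172/55 (≈-21.3091) theta=2003/2475 (≈0.8093)
After 7 (propagate distance d=45 (to screen)): x=831/55 (≈15.1091) theta=2003/2475 (≈0.8093)
Rounded to 4 decimal places: x = 15.1091

Answer: 15.1091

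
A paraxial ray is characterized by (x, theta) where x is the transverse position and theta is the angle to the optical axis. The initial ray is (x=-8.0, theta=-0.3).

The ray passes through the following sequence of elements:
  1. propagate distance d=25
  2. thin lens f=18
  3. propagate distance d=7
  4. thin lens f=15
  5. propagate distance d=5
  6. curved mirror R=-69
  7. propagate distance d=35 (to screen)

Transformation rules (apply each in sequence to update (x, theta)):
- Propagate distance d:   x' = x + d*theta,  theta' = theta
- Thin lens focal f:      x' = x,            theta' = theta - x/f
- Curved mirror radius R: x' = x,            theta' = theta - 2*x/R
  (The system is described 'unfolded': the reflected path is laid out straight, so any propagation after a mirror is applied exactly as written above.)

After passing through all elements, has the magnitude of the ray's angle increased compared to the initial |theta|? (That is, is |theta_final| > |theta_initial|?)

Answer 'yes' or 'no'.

Initial: x=-8.0000 theta=-0.3000
After 1 (propagate distance d=25): x=-15.5000 theta=-0.3000
After 2 (thin lens f=18): x=-15.5000 theta=101/180 (≈0.5611)
After 3 (propagate distance d=7): x=-2083/180 (≈-11.5722) theta=101/180 (≈0.5611)
After 4 (thin lens f=15): x=-2083/180 (≈-11.5722) theta=1799/1350 (≈1.3326)
After 5 (propagate distance d=5): x=-2651/540 (≈-4.9093) theta=1799/1350 (≈1.3326)
After 6 (curved mirror R=-69): x=-2651/540 (≈-4.9093) theta=55438/46575 (≈1.1903)
After 7 (propagate distance d=35 (to screen)): x=273869/7452 (≈36.7511) theta=55438/46575 (≈1.1903)
|theta_initial|=0.3000 |theta_final|=55438/46575 (≈1.1903) -> increased

Answer: yes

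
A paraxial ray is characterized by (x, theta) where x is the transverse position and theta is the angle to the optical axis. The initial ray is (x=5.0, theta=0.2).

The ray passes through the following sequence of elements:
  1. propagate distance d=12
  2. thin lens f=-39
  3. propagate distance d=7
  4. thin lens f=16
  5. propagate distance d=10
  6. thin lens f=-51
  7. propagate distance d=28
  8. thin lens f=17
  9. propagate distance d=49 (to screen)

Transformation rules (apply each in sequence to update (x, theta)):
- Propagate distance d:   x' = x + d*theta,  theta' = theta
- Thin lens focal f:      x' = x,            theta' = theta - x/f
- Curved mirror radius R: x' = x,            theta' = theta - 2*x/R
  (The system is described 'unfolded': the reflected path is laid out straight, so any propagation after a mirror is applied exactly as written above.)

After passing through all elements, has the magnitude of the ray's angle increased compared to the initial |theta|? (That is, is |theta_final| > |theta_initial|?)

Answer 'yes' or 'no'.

Initial: x=5.0000 theta=0.2000
After 1 (propagate distance d=12): x=7.4000 theta=0.2000
After 2 (thin lens f=-39): x=7.4000 theta=76/195 (≈0.3897)
After 3 (propagate distance d=7): x=395/39 (≈10.1282) theta=76/195 (≈0.3897)
After 4 (thin lens f=16): x=395/39 (≈10.1282) theta=-253/1040 (≈-0.2433)
After 5 (propagate distance d=10): x=2401/312 (≈7.6955) theta=-253/1040 (≈-0.2433)
After 6 (thin lens f=-51): x=2401/312 (≈7.6955) theta=-14699/159120 (≈-0.0924)
After 7 (propagate distance d=28): x=406469/79560 (≈5.1090) theta=-14699/159120 (≈-0.0924)
After 8 (thin lens f=17): x=406469/79560 (≈5.1090) theta=-1062821/2705040 (≈-0.3929)
After 9 (propagate distance d=49 (to screen)): x=-12752761/901680 (≈-14.1433) theta=-1062821/2705040 (≈-0.3929)
|theta_initial|=0.2000 |theta_final|=1062821/2705040 (≈0.3929) -> increased

Answer: yes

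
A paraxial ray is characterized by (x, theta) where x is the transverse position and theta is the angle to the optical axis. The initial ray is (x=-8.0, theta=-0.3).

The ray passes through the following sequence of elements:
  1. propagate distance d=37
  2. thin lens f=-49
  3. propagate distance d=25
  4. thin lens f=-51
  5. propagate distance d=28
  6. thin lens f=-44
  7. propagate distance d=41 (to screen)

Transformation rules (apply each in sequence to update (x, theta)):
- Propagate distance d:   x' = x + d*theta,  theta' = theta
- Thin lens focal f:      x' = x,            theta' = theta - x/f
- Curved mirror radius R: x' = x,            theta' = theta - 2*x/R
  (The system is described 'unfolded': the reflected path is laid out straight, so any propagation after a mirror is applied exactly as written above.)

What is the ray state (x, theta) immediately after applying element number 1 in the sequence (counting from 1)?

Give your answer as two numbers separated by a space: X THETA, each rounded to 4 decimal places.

Initial: x=-8.0000 theta=-0.3000
After 1 (propagate distance d=37): x=-19.1000 theta=-0.3000
Rounded to 4 decimal places: x = -19.1000, theta = -0.3000

Answer: -19.1000 -0.3000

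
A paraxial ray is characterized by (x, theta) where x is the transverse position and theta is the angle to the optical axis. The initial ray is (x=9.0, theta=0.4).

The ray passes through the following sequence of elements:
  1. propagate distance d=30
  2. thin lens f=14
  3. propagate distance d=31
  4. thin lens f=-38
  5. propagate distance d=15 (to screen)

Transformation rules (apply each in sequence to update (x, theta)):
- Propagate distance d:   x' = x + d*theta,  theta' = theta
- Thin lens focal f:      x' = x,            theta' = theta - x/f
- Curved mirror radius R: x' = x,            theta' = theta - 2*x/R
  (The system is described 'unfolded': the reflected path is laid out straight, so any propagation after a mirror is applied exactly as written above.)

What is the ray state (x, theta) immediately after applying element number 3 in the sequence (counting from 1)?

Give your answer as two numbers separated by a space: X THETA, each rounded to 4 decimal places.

Initial: x=9.0000 theta=0.4000
After 1 (propagate distance d=30): x=21.0000 theta=0.4000
After 2 (thin lens f=14): x=21.0000 theta=-1.1000
After 3 (propagate distance d=31): x=-13.1000 theta=-1.1000
Rounded to 4 decimal places: x = -13.1000, theta = -1.1000

Answer: -13.1000 -1.1000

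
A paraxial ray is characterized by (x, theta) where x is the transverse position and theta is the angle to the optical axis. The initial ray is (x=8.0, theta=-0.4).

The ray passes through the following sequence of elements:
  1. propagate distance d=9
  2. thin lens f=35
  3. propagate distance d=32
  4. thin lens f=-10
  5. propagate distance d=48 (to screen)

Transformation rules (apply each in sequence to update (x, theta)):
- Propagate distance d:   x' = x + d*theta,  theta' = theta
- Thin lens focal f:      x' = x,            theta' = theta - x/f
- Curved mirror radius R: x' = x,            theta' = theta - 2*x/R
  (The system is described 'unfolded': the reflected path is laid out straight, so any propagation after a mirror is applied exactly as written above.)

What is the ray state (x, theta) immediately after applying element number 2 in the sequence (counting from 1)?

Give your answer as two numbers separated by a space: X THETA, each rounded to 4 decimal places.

Answer: 4.4000 -0.5257

Derivation:
Initial: x=8.0000 theta=-0.4000
After 1 (propagate distance d=9): x=4.4000 theta=-0.4000
After 2 (thin lens f=35): x=4.4000 theta=-92/175 (≈-0.5257)
Rounded to 4 decimal places: x = 4.4000, theta = -0.5257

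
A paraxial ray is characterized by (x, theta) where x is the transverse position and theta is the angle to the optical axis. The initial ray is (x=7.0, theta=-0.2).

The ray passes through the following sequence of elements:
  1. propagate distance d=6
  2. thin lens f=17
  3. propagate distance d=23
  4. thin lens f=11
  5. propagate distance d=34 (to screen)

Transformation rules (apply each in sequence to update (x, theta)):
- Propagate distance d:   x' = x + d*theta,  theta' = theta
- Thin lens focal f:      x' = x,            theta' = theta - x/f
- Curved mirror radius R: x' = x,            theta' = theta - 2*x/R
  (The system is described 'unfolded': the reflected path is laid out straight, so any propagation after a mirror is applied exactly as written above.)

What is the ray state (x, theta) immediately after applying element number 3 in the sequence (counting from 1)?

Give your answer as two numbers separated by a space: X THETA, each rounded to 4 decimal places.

Answer: -6.6471 -0.5412

Derivation:
Initial: x=7.0000 theta=-0.2000
After 1 (propagate distance d=6): x=5.8000 theta=-0.2000
After 2 (thin lens f=17): x=5.8000 theta=-46/85 (≈-0.5412)
After 3 (propagate distance d=23): x=-113/17 (≈-6.6471) theta=-46/85 (≈-0.5412)
Rounded to 4 decimal places: x = -6.6471, theta = -0.5412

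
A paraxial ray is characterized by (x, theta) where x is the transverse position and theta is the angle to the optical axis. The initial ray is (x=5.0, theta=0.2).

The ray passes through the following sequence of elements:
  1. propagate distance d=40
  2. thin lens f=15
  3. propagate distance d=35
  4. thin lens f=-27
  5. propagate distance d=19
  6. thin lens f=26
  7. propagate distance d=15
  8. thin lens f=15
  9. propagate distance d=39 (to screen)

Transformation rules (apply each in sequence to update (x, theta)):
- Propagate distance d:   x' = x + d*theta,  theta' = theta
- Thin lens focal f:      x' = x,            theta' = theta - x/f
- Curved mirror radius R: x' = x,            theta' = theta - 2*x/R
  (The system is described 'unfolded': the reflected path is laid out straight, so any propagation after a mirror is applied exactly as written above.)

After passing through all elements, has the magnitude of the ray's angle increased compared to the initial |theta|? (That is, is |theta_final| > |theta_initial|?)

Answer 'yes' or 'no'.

Answer: yes

Derivation:
Initial: x=5.0000 theta=0.2000
After 1 (propagate distance d=40): x=13.0000 theta=0.2000
After 2 (thin lens f=15): x=13.0000 theta=-2/3 (≈-0.6667)
After 3 (propagate distance d=35): x=-31/3 (≈-10.3333) theta=-2/3 (≈-0.6667)
After 4 (thin lens f=-27): x=-31/3 (≈-10.3333) theta=-85/81 (≈-1.0494)
After 5 (propagate distance d=19): x=-2452/81 (≈-30.2716) theta=-85/81 (≈-1.0494)
After 6 (thin lens f=26): x=-2452/81 (≈-30.2716) theta=121/1053 (≈0.1149)
After 7 (propagate distance d=15): x=-30061/1053 (≈-28.5480) theta=121/1053 (≈0.1149)
After 8 (thin lens f=15): x=-30061/1053 (≈-28.5480) theta=2452/1215 (≈2.0181)
After 9 (propagate distance d=39 (to screen)): x=264083/5265 (≈50.1582) theta=2452/1215 (≈2.0181)
|theta_initial|=0.2000 |theta_final|=2452/1215 (≈2.0181) -> increased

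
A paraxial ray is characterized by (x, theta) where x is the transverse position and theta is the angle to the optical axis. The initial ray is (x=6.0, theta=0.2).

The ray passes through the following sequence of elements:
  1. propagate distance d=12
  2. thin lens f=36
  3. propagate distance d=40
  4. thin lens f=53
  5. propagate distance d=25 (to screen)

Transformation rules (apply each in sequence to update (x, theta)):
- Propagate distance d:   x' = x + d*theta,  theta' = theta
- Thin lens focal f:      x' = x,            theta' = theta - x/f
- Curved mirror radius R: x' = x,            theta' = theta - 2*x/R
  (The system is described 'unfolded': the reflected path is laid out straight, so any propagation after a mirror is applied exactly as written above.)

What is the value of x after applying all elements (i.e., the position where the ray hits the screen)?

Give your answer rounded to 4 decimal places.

Initial: x=6.0000 theta=0.2000
After 1 (propagate distance d=12): x=8.4000 theta=0.2000
After 2 (thin lens f=36): x=8.4000 theta=-1/30 (≈-0.0333)
After 3 (propagate distance d=40): x=106/15 (≈7.0667) theta=-1/30 (≈-0.0333)
After 4 (thin lens f=53): x=106/15 (≈7.0667) theta=-1/6 (≈-0.1667)
After 5 (propagate distance d=25 (to screen)): x=2.9000 theta=-1/6 (≈-0.1667)
Rounded to 4 decimal places: x = 2.9000

Answer: 2.9000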